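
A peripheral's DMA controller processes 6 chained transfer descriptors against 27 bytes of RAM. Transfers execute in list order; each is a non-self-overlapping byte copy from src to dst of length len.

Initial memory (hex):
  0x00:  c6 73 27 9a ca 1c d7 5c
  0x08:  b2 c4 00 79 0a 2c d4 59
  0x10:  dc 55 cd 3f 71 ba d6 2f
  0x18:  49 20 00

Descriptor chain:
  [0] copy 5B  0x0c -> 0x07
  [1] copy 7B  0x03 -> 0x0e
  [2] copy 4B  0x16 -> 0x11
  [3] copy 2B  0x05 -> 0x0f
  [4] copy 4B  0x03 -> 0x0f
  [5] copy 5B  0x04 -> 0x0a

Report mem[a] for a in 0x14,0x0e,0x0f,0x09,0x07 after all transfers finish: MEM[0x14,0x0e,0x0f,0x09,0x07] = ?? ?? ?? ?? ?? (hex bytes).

D0: mem[0x07..0x0b] <- [0a 2c d4 59 dc]
D1: mem[0x0e..0x14] <- [9a ca 1c d7 0a 2c d4]
D2: mem[0x11..0x14] <- [d6 2f 49 20]
D3: mem[0x0f..0x10] <- [1c d7]
D4: mem[0x0f..0x12] <- [9a ca 1c d7]
D5: mem[0x0a..0x0e] <- [ca 1c d7 0a 2c]
query mem[0x14]=0x20, mem[0x0e]=0x2c, mem[0x0f]=0x9a, mem[0x09]=0xd4, mem[0x07]=0x0a

MEM[0x14,0x0e,0x0f,0x09,0x07] = 20 2c 9a d4 0a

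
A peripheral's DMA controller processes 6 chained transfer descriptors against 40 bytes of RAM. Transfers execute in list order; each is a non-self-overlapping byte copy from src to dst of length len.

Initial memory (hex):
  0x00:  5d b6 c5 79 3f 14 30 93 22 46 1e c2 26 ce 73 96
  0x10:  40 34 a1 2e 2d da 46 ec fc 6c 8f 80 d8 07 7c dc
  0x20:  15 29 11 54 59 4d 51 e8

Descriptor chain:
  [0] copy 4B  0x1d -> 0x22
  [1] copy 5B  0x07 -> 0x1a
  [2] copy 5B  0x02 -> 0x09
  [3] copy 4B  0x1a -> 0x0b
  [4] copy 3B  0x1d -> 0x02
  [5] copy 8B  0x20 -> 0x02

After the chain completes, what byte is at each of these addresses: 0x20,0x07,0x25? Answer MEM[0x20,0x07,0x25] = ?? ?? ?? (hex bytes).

[0] 0x1d->0x22 len=4 : 07 7c dc 15
[1] 0x07->0x1a len=5 : 93 22 46 1e c2
[2] 0x02->0x09 len=5 : c5 79 3f 14 30
[3] 0x1a->0x0b len=4 : 93 22 46 1e
[4] 0x1d->0x02 len=3 : 1e c2 dc
[5] 0x20->0x02 len=8 : 15 29 07 7c dc 15 51 e8
query mem[0x20]=0x15, mem[0x07]=0x15, mem[0x25]=0x15

MEM[0x20,0x07,0x25] = 15 15 15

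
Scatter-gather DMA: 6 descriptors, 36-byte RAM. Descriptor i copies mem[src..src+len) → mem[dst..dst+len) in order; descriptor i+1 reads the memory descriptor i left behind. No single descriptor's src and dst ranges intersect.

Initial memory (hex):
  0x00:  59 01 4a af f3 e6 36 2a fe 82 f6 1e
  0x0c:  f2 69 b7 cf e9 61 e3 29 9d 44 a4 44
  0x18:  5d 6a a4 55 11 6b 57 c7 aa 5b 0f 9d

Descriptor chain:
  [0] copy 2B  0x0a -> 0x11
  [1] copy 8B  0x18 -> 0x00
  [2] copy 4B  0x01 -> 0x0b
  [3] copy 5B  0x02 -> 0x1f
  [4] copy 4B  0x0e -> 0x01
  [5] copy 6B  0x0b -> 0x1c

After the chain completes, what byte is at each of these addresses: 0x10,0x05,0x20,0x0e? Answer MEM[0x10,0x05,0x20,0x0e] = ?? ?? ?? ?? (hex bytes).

MEM[0x10,0x05,0x20,0x0e] = e9 6b cf 11

  after D0: wrote 2B at 0x11 = f61e
  after D1: wrote 8B at 0x00 = 5d6aa455116b57c7
  after D2: wrote 4B at 0x0b = 6aa45511
  after D3: wrote 5B at 0x1f = a455116b57
  after D4: wrote 4B at 0x01 = 11cfe9f6
  after D5: wrote 6B at 0x1c = 6aa45511cfe9
query mem[0x10]=0xe9, mem[0x05]=0x6b, mem[0x20]=0xcf, mem[0x0e]=0x11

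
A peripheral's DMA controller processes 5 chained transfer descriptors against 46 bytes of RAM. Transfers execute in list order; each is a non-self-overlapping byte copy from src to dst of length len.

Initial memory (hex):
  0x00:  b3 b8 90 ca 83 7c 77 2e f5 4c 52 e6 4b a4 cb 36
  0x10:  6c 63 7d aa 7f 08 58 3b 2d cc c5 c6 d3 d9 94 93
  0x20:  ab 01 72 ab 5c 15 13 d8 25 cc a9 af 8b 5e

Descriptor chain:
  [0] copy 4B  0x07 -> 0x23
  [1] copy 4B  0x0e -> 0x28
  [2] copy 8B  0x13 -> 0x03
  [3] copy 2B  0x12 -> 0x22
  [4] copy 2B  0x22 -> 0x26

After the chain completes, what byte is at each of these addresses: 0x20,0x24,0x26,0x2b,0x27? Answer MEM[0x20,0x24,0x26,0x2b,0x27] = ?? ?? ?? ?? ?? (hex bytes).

#0 dst[0x23+4] := {0x2e,0xf5,0x4c,0x52}
#1 dst[0x28+4] := {0xcb,0x36,0x6c,0x63}
#2 dst[0x03+8] := {0xaa,0x7f,0x08,0x58,0x3b,0x2d,0xcc,0xc5}
#3 dst[0x22+2] := {0x7d,0xaa}
#4 dst[0x26+2] := {0x7d,0xaa}
query mem[0x20]=0xab, mem[0x24]=0xf5, mem[0x26]=0x7d, mem[0x2b]=0x63, mem[0x27]=0xaa

MEM[0x20,0x24,0x26,0x2b,0x27] = ab f5 7d 63 aa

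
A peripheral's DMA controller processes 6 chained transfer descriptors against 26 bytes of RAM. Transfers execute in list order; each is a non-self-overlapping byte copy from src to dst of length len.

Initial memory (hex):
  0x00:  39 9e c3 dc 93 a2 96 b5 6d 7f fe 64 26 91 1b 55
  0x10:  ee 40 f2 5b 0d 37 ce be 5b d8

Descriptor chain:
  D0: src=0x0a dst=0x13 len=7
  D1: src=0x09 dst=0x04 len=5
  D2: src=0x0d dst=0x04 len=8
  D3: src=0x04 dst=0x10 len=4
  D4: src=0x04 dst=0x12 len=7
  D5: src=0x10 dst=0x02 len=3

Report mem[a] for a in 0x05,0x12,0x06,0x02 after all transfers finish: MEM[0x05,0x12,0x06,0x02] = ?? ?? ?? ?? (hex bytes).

MEM[0x05,0x12,0x06,0x02] = 1b 91 55 91

#0 dst[0x13+7] := {0xfe,0x64,0x26,0x91,0x1b,0x55,0xee}
#1 dst[0x04+5] := {0x7f,0xfe,0x64,0x26,0x91}
#2 dst[0x04+8] := {0x91,0x1b,0x55,0xee,0x40,0xf2,0xfe,0x64}
#3 dst[0x10+4] := {0x91,0x1b,0x55,0xee}
#4 dst[0x12+7] := {0x91,0x1b,0x55,0xee,0x40,0xf2,0xfe}
#5 dst[0x02+3] := {0x91,0x1b,0x91}
query mem[0x05]=0x1b, mem[0x12]=0x91, mem[0x06]=0x55, mem[0x02]=0x91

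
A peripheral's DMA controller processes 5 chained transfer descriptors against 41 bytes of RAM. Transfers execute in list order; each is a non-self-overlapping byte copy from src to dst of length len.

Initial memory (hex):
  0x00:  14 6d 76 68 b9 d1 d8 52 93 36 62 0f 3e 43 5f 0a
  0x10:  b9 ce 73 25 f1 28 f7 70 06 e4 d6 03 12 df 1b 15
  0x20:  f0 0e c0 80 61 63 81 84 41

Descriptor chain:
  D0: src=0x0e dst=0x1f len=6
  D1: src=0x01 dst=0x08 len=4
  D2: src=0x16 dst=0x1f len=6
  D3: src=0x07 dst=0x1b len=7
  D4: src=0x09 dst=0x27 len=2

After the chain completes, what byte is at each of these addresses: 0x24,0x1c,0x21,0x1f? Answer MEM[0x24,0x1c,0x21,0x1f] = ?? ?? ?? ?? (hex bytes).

  after D0: wrote 6B at 0x1f = 5f0ab9ce7325
  after D1: wrote 4B at 0x08 = 6d7668b9
  after D2: wrote 6B at 0x1f = f77006e4d603
  after D3: wrote 7B at 0x1b = 526d7668b93e43
  after D4: wrote 2B at 0x27 = 7668
query mem[0x24]=0x03, mem[0x1c]=0x6d, mem[0x21]=0x43, mem[0x1f]=0xb9

MEM[0x24,0x1c,0x21,0x1f] = 03 6d 43 b9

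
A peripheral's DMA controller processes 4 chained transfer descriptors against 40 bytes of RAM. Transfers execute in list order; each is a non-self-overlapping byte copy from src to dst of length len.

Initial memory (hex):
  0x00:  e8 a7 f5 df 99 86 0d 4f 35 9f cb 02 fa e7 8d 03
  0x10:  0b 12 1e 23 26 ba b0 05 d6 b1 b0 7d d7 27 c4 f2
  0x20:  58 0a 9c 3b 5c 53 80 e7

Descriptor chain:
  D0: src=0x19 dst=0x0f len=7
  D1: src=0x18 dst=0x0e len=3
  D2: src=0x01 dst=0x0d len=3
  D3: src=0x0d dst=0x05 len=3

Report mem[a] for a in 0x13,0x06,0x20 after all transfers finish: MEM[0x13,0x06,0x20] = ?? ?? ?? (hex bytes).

MEM[0x13,0x06,0x20] = 27 f5 58

[0] 0x19->0x0f len=7 : b1 b0 7d d7 27 c4 f2
[1] 0x18->0x0e len=3 : d6 b1 b0
[2] 0x01->0x0d len=3 : a7 f5 df
[3] 0x0d->0x05 len=3 : a7 f5 df
query mem[0x13]=0x27, mem[0x06]=0xf5, mem[0x20]=0x58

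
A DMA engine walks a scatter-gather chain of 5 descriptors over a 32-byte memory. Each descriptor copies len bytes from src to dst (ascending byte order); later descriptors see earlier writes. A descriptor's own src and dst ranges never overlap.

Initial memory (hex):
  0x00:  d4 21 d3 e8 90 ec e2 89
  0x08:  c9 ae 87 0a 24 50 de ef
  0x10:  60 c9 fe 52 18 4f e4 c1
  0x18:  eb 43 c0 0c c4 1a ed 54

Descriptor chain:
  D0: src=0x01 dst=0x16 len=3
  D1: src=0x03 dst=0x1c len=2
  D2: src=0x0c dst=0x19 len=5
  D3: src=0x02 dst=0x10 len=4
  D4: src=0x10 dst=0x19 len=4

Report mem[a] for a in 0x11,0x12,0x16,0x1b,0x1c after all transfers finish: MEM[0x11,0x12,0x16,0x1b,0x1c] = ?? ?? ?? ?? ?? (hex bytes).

#0 dst[0x16+3] := {0x21,0xd3,0xe8}
#1 dst[0x1c+2] := {0xe8,0x90}
#2 dst[0x19+5] := {0x24,0x50,0xde,0xef,0x60}
#3 dst[0x10+4] := {0xd3,0xe8,0x90,0xec}
#4 dst[0x19+4] := {0xd3,0xe8,0x90,0xec}
query mem[0x11]=0xe8, mem[0x12]=0x90, mem[0x16]=0x21, mem[0x1b]=0x90, mem[0x1c]=0xec

MEM[0x11,0x12,0x16,0x1b,0x1c] = e8 90 21 90 ec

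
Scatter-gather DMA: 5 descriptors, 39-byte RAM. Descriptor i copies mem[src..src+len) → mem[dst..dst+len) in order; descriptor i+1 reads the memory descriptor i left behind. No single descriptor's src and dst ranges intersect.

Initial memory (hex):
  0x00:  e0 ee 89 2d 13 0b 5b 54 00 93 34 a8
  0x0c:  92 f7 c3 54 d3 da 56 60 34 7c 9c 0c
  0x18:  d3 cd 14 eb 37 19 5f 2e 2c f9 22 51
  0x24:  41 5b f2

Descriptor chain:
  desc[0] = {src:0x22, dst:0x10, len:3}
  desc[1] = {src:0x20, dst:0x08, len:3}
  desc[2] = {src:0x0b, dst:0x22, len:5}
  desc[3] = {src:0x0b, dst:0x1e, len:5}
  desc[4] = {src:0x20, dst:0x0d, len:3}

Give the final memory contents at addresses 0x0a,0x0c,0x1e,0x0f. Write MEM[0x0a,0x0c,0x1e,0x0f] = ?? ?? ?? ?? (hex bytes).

#0 dst[0x10+3] := {0x22,0x51,0x41}
#1 dst[0x08+3] := {0x2c,0xf9,0x22}
#2 dst[0x22+5] := {0xa8,0x92,0xf7,0xc3,0x54}
#3 dst[0x1e+5] := {0xa8,0x92,0xf7,0xc3,0x54}
#4 dst[0x0d+3] := {0xf7,0xc3,0x54}
query mem[0x0a]=0x22, mem[0x0c]=0x92, mem[0x1e]=0xa8, mem[0x0f]=0x54

MEM[0x0a,0x0c,0x1e,0x0f] = 22 92 a8 54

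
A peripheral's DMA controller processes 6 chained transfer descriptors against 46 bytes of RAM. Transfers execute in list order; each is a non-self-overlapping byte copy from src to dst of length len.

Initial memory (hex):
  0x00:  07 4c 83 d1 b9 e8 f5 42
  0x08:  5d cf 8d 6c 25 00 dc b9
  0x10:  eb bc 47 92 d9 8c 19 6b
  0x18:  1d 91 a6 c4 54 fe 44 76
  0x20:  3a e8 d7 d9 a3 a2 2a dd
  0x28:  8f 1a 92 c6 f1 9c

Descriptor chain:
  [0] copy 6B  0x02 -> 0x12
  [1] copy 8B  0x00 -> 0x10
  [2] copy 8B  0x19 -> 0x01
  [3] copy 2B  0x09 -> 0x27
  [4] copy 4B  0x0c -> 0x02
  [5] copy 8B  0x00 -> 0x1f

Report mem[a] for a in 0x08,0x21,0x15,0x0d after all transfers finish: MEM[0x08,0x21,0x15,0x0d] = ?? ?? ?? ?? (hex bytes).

  after D0: wrote 6B at 0x12 = 83d1b9e8f542
  after D1: wrote 8B at 0x10 = 074c83d1b9e8f542
  after D2: wrote 8B at 0x01 = 91a6c454fe44763a
  after D3: wrote 2B at 0x27 = cf8d
  after D4: wrote 4B at 0x02 = 2500dcb9
  after D5: wrote 8B at 0x1f = 07912500dcb94476
query mem[0x08]=0x3a, mem[0x21]=0x25, mem[0x15]=0xe8, mem[0x0d]=0x00

MEM[0x08,0x21,0x15,0x0d] = 3a 25 e8 00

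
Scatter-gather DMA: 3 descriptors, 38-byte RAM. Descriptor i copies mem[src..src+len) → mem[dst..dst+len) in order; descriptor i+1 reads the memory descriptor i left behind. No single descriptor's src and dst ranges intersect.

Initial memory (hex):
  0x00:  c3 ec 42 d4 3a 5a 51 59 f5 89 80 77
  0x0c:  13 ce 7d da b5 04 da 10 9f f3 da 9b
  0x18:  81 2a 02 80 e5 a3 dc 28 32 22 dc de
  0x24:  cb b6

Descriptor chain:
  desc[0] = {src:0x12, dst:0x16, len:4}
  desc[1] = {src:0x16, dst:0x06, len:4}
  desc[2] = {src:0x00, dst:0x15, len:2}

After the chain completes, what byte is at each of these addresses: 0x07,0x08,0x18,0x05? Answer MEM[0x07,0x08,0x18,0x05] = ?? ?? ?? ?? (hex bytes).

  after D0: wrote 4B at 0x16 = da109ff3
  after D1: wrote 4B at 0x06 = da109ff3
  after D2: wrote 2B at 0x15 = c3ec
query mem[0x07]=0x10, mem[0x08]=0x9f, mem[0x18]=0x9f, mem[0x05]=0x5a

MEM[0x07,0x08,0x18,0x05] = 10 9f 9f 5a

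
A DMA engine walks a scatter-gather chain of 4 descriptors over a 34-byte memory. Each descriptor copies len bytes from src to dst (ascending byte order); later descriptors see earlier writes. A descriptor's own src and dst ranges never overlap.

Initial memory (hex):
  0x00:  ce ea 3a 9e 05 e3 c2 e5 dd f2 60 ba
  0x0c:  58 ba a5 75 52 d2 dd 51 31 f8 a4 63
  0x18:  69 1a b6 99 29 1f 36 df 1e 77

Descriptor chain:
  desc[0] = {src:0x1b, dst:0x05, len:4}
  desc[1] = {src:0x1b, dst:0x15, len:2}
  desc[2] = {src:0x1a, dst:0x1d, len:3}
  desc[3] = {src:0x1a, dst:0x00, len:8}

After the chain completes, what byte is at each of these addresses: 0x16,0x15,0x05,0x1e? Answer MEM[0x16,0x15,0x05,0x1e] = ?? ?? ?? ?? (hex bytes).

[0] 0x1b->0x05 len=4 : 99 29 1f 36
[1] 0x1b->0x15 len=2 : 99 29
[2] 0x1a->0x1d len=3 : b6 99 29
[3] 0x1a->0x00 len=8 : b6 99 29 b6 99 29 1e 77
query mem[0x16]=0x29, mem[0x15]=0x99, mem[0x05]=0x29, mem[0x1e]=0x99

MEM[0x16,0x15,0x05,0x1e] = 29 99 29 99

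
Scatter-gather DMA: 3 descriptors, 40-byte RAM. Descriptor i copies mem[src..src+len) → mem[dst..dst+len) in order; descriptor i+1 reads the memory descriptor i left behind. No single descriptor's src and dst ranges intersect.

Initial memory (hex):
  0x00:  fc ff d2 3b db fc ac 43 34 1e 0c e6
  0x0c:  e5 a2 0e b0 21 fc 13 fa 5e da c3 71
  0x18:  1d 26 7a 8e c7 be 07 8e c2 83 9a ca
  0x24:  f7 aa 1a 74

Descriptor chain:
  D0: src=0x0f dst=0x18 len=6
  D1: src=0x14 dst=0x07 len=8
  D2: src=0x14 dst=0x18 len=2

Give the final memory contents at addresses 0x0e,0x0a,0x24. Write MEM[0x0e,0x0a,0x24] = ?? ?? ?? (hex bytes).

D0: mem[0x18..0x1d] <- [b0 21 fc 13 fa 5e]
D1: mem[0x07..0x0e] <- [5e da c3 71 b0 21 fc 13]
D2: mem[0x18..0x19] <- [5e da]
query mem[0x0e]=0x13, mem[0x0a]=0x71, mem[0x24]=0xf7

MEM[0x0e,0x0a,0x24] = 13 71 f7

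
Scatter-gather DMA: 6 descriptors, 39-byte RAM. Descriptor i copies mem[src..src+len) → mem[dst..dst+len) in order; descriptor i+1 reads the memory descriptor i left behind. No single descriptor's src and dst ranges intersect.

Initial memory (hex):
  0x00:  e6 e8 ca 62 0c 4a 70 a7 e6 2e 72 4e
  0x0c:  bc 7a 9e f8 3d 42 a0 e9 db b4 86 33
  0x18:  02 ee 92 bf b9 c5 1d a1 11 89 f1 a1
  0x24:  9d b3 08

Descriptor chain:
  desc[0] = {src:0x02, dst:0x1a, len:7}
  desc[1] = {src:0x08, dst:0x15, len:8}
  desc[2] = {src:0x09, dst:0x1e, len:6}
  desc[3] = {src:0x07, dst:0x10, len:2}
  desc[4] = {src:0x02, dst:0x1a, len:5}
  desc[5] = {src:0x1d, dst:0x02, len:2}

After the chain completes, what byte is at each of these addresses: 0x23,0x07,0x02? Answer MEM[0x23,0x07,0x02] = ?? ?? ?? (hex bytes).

MEM[0x23,0x07,0x02] = 9e a7 4a

#0 dst[0x1a+7] := {0xca,0x62,0x0c,0x4a,0x70,0xa7,0xe6}
#1 dst[0x15+8] := {0xe6,0x2e,0x72,0x4e,0xbc,0x7a,0x9e,0xf8}
#2 dst[0x1e+6] := {0x2e,0x72,0x4e,0xbc,0x7a,0x9e}
#3 dst[0x10+2] := {0xa7,0xe6}
#4 dst[0x1a+5] := {0xca,0x62,0x0c,0x4a,0x70}
#5 dst[0x02+2] := {0x4a,0x70}
query mem[0x23]=0x9e, mem[0x07]=0xa7, mem[0x02]=0x4a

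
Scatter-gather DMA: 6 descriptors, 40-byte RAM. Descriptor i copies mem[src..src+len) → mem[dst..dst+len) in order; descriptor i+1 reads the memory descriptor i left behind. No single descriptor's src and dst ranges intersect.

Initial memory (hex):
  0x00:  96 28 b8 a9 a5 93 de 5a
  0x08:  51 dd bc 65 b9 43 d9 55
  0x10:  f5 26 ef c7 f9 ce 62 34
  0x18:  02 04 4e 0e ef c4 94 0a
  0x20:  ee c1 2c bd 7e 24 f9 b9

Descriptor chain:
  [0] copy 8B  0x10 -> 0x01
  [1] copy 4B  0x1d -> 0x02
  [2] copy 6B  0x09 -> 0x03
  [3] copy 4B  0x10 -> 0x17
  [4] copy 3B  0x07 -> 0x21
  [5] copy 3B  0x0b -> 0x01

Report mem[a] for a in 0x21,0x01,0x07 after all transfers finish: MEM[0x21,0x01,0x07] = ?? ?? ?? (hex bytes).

[0] 0x10->0x01 len=8 : f5 26 ef c7 f9 ce 62 34
[1] 0x1d->0x02 len=4 : c4 94 0a ee
[2] 0x09->0x03 len=6 : dd bc 65 b9 43 d9
[3] 0x10->0x17 len=4 : f5 26 ef c7
[4] 0x07->0x21 len=3 : 43 d9 dd
[5] 0x0b->0x01 len=3 : 65 b9 43
query mem[0x21]=0x43, mem[0x01]=0x65, mem[0x07]=0x43

MEM[0x21,0x01,0x07] = 43 65 43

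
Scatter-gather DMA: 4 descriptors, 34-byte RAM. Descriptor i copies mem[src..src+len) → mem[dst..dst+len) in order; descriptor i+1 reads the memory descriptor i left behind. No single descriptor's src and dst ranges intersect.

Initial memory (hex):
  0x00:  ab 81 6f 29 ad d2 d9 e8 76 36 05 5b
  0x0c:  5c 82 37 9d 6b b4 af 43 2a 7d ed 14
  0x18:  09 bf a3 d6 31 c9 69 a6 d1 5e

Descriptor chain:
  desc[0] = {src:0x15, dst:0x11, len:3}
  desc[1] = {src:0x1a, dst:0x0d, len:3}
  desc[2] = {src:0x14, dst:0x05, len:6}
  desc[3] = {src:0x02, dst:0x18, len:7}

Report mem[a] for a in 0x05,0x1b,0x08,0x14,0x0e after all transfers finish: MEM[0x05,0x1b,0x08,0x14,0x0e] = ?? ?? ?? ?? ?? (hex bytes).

MEM[0x05,0x1b,0x08,0x14,0x0e] = 2a 2a 14 2a d6

D0: mem[0x11..0x13] <- [7d ed 14]
D1: mem[0x0d..0x0f] <- [a3 d6 31]
D2: mem[0x05..0x0a] <- [2a 7d ed 14 09 bf]
D3: mem[0x18..0x1e] <- [6f 29 ad 2a 7d ed 14]
query mem[0x05]=0x2a, mem[0x1b]=0x2a, mem[0x08]=0x14, mem[0x14]=0x2a, mem[0x0e]=0xd6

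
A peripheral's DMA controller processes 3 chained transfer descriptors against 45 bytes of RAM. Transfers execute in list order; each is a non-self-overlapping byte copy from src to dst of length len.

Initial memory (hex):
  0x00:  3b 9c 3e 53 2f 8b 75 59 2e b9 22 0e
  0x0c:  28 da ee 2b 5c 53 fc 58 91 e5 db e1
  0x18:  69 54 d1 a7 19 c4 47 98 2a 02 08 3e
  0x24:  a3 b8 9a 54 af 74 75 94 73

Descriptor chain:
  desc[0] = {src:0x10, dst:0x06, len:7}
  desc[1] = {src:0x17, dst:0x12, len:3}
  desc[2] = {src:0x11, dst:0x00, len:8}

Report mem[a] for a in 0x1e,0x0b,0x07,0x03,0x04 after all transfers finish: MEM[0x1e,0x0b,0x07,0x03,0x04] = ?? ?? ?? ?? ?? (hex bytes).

MEM[0x1e,0x0b,0x07,0x03,0x04] = 47 e5 69 54 e5

#0 dst[0x06+7] := {0x5c,0x53,0xfc,0x58,0x91,0xe5,0xdb}
#1 dst[0x12+3] := {0xe1,0x69,0x54}
#2 dst[0x00+8] := {0x53,0xe1,0x69,0x54,0xe5,0xdb,0xe1,0x69}
query mem[0x1e]=0x47, mem[0x0b]=0xe5, mem[0x07]=0x69, mem[0x03]=0x54, mem[0x04]=0xe5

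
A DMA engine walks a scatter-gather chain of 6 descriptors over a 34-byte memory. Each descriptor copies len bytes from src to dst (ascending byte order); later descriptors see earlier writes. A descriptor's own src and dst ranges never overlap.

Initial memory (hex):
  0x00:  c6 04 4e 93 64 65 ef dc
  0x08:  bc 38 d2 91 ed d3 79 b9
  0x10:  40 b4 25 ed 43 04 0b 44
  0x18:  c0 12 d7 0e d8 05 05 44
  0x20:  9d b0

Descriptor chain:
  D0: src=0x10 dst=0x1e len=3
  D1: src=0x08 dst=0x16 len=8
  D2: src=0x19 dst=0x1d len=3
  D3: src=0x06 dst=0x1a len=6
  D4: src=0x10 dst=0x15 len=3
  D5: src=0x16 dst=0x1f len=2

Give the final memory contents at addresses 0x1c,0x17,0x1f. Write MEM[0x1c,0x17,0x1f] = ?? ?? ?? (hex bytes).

MEM[0x1c,0x17,0x1f] = bc 25 b4

  after D0: wrote 3B at 0x1e = 40b425
  after D1: wrote 8B at 0x16 = bc38d291edd379b9
  after D2: wrote 3B at 0x1d = 91edd3
  after D3: wrote 6B at 0x1a = efdcbc38d291
  after D4: wrote 3B at 0x15 = 40b425
  after D5: wrote 2B at 0x1f = b425
query mem[0x1c]=0xbc, mem[0x17]=0x25, mem[0x1f]=0xb4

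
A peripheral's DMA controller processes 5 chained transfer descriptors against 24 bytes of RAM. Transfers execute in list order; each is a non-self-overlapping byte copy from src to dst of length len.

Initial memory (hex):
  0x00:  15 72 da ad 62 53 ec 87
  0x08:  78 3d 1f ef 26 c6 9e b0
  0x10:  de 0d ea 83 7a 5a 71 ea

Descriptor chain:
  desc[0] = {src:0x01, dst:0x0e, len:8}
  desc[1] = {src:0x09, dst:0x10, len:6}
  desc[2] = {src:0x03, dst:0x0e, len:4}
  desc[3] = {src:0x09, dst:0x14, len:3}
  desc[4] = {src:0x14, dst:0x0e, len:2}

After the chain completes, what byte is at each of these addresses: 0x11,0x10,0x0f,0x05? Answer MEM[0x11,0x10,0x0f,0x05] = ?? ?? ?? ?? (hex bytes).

MEM[0x11,0x10,0x0f,0x05] = ec 53 1f 53

  after D0: wrote 8B at 0x0e = 72daad6253ec8778
  after D1: wrote 6B at 0x10 = 3d1fef26c672
  after D2: wrote 4B at 0x0e = ad6253ec
  after D3: wrote 3B at 0x14 = 3d1fef
  after D4: wrote 2B at 0x0e = 3d1f
query mem[0x11]=0xec, mem[0x10]=0x53, mem[0x0f]=0x1f, mem[0x05]=0x53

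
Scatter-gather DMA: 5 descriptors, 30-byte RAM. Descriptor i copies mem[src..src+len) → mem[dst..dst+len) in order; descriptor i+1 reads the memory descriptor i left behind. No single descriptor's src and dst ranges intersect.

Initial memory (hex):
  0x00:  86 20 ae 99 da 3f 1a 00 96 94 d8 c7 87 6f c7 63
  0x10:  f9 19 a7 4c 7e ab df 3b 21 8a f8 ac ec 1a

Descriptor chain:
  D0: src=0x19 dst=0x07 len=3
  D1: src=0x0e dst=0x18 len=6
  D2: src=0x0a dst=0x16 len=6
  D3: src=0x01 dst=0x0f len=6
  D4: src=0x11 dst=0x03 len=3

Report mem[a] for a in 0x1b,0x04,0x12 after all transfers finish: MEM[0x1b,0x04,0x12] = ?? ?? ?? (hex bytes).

  after D0: wrote 3B at 0x07 = 8af8ac
  after D1: wrote 6B at 0x18 = c763f919a74c
  after D2: wrote 6B at 0x16 = d8c7876fc763
  after D3: wrote 6B at 0x0f = 20ae99da3f1a
  after D4: wrote 3B at 0x03 = 99da3f
query mem[0x1b]=0x63, mem[0x04]=0xda, mem[0x12]=0xda

MEM[0x1b,0x04,0x12] = 63 da da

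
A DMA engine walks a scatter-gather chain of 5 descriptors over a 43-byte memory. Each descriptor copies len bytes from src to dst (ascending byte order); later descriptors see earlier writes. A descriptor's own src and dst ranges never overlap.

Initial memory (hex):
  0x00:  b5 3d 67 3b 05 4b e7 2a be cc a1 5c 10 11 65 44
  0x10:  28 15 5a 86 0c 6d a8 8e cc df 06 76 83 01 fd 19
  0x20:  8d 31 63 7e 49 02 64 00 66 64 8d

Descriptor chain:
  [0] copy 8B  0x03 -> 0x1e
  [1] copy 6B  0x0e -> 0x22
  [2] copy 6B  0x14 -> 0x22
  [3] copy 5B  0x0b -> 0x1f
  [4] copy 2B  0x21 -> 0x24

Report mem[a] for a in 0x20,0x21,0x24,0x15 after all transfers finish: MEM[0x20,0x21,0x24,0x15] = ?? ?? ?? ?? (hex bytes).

MEM[0x20,0x21,0x24,0x15] = 10 11 11 6d

#0 dst[0x1e+8] := {0x3b,0x05,0x4b,0xe7,0x2a,0xbe,0xcc,0xa1}
#1 dst[0x22+6] := {0x65,0x44,0x28,0x15,0x5a,0x86}
#2 dst[0x22+6] := {0x0c,0x6d,0xa8,0x8e,0xcc,0xdf}
#3 dst[0x1f+5] := {0x5c,0x10,0x11,0x65,0x44}
#4 dst[0x24+2] := {0x11,0x65}
query mem[0x20]=0x10, mem[0x21]=0x11, mem[0x24]=0x11, mem[0x15]=0x6d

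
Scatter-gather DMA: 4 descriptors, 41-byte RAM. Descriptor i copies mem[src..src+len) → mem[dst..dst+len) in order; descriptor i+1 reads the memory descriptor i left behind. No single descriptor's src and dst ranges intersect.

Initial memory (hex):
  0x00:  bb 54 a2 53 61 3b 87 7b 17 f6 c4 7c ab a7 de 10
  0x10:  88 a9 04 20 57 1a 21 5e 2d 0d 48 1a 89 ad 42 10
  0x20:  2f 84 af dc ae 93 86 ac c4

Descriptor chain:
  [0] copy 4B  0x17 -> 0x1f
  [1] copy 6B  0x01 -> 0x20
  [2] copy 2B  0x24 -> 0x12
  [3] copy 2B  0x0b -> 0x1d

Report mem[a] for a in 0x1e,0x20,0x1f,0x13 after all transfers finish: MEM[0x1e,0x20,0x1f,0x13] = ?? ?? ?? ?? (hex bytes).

MEM[0x1e,0x20,0x1f,0x13] = ab 54 5e 87

[0] 0x17->0x1f len=4 : 5e 2d 0d 48
[1] 0x01->0x20 len=6 : 54 a2 53 61 3b 87
[2] 0x24->0x12 len=2 : 3b 87
[3] 0x0b->0x1d len=2 : 7c ab
query mem[0x1e]=0xab, mem[0x20]=0x54, mem[0x1f]=0x5e, mem[0x13]=0x87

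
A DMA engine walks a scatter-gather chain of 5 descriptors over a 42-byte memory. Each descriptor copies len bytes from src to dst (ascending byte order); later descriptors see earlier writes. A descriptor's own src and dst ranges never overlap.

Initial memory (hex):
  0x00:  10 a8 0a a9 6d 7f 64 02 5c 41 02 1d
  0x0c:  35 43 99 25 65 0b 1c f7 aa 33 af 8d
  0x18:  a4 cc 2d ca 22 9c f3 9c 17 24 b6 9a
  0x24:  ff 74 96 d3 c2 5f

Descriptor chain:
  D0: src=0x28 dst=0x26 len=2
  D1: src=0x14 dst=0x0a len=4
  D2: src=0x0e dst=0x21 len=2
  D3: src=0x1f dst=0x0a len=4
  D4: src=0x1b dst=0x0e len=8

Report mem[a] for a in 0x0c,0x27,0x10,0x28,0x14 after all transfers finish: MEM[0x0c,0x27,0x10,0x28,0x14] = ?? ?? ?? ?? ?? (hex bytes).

MEM[0x0c,0x27,0x10,0x28,0x14] = 99 5f 9c c2 99

[0] 0x28->0x26 len=2 : c2 5f
[1] 0x14->0x0a len=4 : aa 33 af 8d
[2] 0x0e->0x21 len=2 : 99 25
[3] 0x1f->0x0a len=4 : 9c 17 99 25
[4] 0x1b->0x0e len=8 : ca 22 9c f3 9c 17 99 25
query mem[0x0c]=0x99, mem[0x27]=0x5f, mem[0x10]=0x9c, mem[0x28]=0xc2, mem[0x14]=0x99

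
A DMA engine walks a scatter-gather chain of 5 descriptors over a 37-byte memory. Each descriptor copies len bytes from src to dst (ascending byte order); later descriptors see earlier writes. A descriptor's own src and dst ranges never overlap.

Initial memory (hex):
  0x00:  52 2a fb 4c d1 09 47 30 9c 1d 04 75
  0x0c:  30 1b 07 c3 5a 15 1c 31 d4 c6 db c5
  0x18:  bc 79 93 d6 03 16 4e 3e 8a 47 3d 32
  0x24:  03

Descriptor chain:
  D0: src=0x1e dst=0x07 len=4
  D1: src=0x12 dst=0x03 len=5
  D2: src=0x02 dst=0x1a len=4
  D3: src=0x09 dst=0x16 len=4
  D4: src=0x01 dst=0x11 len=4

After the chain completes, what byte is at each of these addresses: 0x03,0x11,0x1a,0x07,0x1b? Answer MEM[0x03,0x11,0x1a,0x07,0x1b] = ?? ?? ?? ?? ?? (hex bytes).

MEM[0x03,0x11,0x1a,0x07,0x1b] = 1c 2a fb db 1c

  after D0: wrote 4B at 0x07 = 4e3e8a47
  after D1: wrote 5B at 0x03 = 1c31d4c6db
  after D2: wrote 4B at 0x1a = fb1c31d4
  after D3: wrote 4B at 0x16 = 8a477530
  after D4: wrote 4B at 0x11 = 2afb1c31
query mem[0x03]=0x1c, mem[0x11]=0x2a, mem[0x1a]=0xfb, mem[0x07]=0xdb, mem[0x1b]=0x1c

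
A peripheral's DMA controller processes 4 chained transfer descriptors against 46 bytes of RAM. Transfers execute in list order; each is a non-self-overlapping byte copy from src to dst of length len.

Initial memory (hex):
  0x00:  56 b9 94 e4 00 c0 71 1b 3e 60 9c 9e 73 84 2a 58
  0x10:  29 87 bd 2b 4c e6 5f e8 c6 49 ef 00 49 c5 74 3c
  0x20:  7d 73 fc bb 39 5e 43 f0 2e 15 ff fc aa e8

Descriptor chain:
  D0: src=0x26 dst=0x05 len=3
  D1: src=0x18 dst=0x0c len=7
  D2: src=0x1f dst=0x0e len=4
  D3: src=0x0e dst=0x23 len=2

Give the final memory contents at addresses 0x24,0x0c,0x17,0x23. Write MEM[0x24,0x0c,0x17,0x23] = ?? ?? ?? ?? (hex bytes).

  after D0: wrote 3B at 0x05 = 43f02e
  after D1: wrote 7B at 0x0c = c649ef0049c574
  after D2: wrote 4B at 0x0e = 3c7d73fc
  after D3: wrote 2B at 0x23 = 3c7d
query mem[0x24]=0x7d, mem[0x0c]=0xc6, mem[0x17]=0xe8, mem[0x23]=0x3c

MEM[0x24,0x0c,0x17,0x23] = 7d c6 e8 3c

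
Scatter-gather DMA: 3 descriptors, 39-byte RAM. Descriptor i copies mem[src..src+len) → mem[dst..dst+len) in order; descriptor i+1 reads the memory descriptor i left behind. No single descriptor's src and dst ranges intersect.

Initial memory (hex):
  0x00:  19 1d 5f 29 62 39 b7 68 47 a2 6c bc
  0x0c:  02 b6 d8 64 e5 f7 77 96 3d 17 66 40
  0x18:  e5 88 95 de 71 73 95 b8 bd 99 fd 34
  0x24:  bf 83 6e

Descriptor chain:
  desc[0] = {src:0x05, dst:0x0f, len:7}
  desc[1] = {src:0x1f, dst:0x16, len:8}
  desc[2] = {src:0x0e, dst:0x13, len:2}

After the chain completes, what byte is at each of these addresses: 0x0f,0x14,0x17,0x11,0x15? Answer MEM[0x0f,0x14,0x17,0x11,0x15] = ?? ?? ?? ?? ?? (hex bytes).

MEM[0x0f,0x14,0x17,0x11,0x15] = 39 39 bd 68 bc

D0: mem[0x0f..0x15] <- [39 b7 68 47 a2 6c bc]
D1: mem[0x16..0x1d] <- [b8 bd 99 fd 34 bf 83 6e]
D2: mem[0x13..0x14] <- [d8 39]
query mem[0x0f]=0x39, mem[0x14]=0x39, mem[0x17]=0xbd, mem[0x11]=0x68, mem[0x15]=0xbc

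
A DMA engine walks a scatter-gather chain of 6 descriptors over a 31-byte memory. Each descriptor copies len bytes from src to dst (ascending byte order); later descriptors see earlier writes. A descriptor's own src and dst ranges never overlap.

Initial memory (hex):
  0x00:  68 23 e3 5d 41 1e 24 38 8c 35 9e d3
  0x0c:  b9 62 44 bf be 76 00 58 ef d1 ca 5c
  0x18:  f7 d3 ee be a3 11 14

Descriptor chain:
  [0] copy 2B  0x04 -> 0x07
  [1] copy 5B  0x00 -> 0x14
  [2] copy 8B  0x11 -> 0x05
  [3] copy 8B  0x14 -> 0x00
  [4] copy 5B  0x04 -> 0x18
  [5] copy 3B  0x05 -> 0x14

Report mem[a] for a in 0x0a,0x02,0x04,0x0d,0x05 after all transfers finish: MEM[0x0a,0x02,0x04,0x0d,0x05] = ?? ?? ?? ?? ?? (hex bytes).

MEM[0x0a,0x02,0x04,0x0d,0x05] = e3 e3 41 62 d3

  after D0: wrote 2B at 0x07 = 411e
  after D1: wrote 5B at 0x14 = 6823e35d41
  after D2: wrote 8B at 0x05 = 7600586823e35d41
  after D3: wrote 8B at 0x00 = 6823e35d41d3eebe
  after D4: wrote 5B at 0x18 = 41d3eebe68
  after D5: wrote 3B at 0x14 = d3eebe
query mem[0x0a]=0xe3, mem[0x02]=0xe3, mem[0x04]=0x41, mem[0x0d]=0x62, mem[0x05]=0xd3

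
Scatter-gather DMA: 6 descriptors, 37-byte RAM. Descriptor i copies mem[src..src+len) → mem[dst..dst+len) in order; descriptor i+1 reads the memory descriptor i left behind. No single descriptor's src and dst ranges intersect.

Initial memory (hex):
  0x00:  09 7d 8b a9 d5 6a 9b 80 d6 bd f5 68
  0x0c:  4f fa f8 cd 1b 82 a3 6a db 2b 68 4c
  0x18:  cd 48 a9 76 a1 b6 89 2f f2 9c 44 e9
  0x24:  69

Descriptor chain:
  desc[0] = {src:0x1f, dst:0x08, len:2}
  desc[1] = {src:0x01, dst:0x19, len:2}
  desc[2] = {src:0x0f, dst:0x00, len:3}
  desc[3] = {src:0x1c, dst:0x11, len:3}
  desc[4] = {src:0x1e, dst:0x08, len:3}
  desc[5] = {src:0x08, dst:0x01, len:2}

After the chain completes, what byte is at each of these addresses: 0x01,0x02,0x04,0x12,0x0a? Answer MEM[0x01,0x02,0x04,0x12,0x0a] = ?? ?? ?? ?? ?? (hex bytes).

MEM[0x01,0x02,0x04,0x12,0x0a] = 89 2f d5 b6 f2

[0] 0x1f->0x08 len=2 : 2f f2
[1] 0x01->0x19 len=2 : 7d 8b
[2] 0x0f->0x00 len=3 : cd 1b 82
[3] 0x1c->0x11 len=3 : a1 b6 89
[4] 0x1e->0x08 len=3 : 89 2f f2
[5] 0x08->0x01 len=2 : 89 2f
query mem[0x01]=0x89, mem[0x02]=0x2f, mem[0x04]=0xd5, mem[0x12]=0xb6, mem[0x0a]=0xf2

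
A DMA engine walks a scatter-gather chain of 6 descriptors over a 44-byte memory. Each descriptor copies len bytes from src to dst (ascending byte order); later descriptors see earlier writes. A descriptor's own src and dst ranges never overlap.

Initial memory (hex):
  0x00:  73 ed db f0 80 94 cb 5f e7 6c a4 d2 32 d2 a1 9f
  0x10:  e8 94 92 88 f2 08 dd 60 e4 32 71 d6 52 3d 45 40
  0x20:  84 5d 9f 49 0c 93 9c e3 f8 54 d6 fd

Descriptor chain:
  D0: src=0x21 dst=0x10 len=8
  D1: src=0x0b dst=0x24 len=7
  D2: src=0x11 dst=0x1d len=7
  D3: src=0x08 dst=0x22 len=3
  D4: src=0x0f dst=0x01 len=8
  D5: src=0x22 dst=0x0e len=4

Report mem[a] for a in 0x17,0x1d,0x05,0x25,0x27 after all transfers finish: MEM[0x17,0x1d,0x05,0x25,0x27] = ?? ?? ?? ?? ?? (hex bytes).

MEM[0x17,0x1d,0x05,0x25,0x27] = f8 9f 0c 32 a1

[0] 0x21->0x10 len=8 : 5d 9f 49 0c 93 9c e3 f8
[1] 0x0b->0x24 len=7 : d2 32 d2 a1 9f 5d 9f
[2] 0x11->0x1d len=7 : 9f 49 0c 93 9c e3 f8
[3] 0x08->0x22 len=3 : e7 6c a4
[4] 0x0f->0x01 len=8 : 9f 5d 9f 49 0c 93 9c e3
[5] 0x22->0x0e len=4 : e7 6c a4 32
query mem[0x17]=0xf8, mem[0x1d]=0x9f, mem[0x05]=0x0c, mem[0x25]=0x32, mem[0x27]=0xa1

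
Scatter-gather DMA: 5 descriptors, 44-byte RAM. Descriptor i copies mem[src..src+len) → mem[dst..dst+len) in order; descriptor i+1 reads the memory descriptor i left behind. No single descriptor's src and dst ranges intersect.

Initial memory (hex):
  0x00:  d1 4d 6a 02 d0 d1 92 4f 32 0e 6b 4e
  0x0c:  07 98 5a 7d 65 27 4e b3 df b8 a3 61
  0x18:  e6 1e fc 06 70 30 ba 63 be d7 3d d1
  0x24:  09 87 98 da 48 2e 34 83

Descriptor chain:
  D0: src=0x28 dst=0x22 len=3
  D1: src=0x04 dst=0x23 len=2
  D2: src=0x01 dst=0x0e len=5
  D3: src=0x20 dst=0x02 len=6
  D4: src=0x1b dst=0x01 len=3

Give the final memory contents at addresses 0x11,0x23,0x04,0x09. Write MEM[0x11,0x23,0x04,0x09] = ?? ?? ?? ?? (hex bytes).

#0 dst[0x22+3] := {0x48,0x2e,0x34}
#1 dst[0x23+2] := {0xd0,0xd1}
#2 dst[0x0e+5] := {0x4d,0x6a,0x02,0xd0,0xd1}
#3 dst[0x02+6] := {0xbe,0xd7,0x48,0xd0,0xd1,0x87}
#4 dst[0x01+3] := {0x06,0x70,0x30}
query mem[0x11]=0xd0, mem[0x23]=0xd0, mem[0x04]=0x48, mem[0x09]=0x0e

MEM[0x11,0x23,0x04,0x09] = d0 d0 48 0e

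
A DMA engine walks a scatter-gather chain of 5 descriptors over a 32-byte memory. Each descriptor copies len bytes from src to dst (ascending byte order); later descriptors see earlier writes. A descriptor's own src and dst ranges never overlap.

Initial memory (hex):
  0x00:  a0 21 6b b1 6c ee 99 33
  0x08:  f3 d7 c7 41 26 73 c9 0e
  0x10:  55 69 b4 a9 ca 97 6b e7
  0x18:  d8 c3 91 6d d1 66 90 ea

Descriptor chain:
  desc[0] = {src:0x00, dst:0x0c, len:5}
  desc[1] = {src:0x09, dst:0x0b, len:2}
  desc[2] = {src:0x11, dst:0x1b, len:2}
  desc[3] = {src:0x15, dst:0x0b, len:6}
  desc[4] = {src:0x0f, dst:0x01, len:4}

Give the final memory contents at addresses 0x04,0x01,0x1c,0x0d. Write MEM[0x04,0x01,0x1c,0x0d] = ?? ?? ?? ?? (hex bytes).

MEM[0x04,0x01,0x1c,0x0d] = b4 c3 b4 e7

D0: mem[0x0c..0x10] <- [a0 21 6b b1 6c]
D1: mem[0x0b..0x0c] <- [d7 c7]
D2: mem[0x1b..0x1c] <- [69 b4]
D3: mem[0x0b..0x10] <- [97 6b e7 d8 c3 91]
D4: mem[0x01..0x04] <- [c3 91 69 b4]
query mem[0x04]=0xb4, mem[0x01]=0xc3, mem[0x1c]=0xb4, mem[0x0d]=0xe7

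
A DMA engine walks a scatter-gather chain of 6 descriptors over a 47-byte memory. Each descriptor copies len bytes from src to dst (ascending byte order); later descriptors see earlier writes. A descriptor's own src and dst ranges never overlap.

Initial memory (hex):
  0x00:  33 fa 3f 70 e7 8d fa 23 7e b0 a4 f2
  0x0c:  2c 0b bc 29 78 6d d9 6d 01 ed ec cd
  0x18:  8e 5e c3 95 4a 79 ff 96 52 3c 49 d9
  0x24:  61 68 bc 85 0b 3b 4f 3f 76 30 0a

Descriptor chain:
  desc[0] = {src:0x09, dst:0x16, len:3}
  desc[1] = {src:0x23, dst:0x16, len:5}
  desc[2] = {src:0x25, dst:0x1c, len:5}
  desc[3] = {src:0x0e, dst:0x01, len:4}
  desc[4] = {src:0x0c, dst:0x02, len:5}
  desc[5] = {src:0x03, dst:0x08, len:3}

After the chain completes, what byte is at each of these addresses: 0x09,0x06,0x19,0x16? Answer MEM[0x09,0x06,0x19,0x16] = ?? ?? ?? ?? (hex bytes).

  after D0: wrote 3B at 0x16 = b0a4f2
  after D1: wrote 5B at 0x16 = d96168bc85
  after D2: wrote 5B at 0x1c = 68bc850b3b
  after D3: wrote 4B at 0x01 = bc29786d
  after D4: wrote 5B at 0x02 = 2c0bbc2978
  after D5: wrote 3B at 0x08 = 0bbc29
query mem[0x09]=0xbc, mem[0x06]=0x78, mem[0x19]=0xbc, mem[0x16]=0xd9

MEM[0x09,0x06,0x19,0x16] = bc 78 bc d9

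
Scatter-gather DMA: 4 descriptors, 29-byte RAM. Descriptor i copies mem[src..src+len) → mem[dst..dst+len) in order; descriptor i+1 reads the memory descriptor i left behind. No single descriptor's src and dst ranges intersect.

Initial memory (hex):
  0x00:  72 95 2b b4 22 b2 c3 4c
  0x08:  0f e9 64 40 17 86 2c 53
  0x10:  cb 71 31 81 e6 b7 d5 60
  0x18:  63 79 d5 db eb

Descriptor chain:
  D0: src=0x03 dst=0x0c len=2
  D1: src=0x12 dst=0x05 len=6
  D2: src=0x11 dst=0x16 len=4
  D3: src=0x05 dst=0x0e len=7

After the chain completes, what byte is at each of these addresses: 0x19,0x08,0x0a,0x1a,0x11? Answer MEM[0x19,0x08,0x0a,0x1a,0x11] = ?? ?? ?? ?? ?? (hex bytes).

#0 dst[0x0c+2] := {0xb4,0x22}
#1 dst[0x05+6] := {0x31,0x81,0xe6,0xb7,0xd5,0x60}
#2 dst[0x16+4] := {0x71,0x31,0x81,0xe6}
#3 dst[0x0e+7] := {0x31,0x81,0xe6,0xb7,0xd5,0x60,0x40}
query mem[0x19]=0xe6, mem[0x08]=0xb7, mem[0x0a]=0x60, mem[0x1a]=0xd5, mem[0x11]=0xb7

MEM[0x19,0x08,0x0a,0x1a,0x11] = e6 b7 60 d5 b7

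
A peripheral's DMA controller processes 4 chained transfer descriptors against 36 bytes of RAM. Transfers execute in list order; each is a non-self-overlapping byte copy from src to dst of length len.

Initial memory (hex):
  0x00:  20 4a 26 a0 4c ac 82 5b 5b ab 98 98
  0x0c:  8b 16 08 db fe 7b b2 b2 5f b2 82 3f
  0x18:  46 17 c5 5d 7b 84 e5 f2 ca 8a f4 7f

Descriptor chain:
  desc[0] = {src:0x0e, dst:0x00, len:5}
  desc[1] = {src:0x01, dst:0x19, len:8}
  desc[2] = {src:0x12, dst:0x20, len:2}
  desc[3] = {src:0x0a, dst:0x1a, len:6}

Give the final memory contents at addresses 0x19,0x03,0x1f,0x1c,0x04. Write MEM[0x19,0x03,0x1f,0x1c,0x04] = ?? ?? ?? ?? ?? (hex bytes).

MEM[0x19,0x03,0x1f,0x1c,0x04] = db 7b db 8b b2

D0: mem[0x00..0x04] <- [08 db fe 7b b2]
D1: mem[0x19..0x20] <- [db fe 7b b2 ac 82 5b 5b]
D2: mem[0x20..0x21] <- [b2 b2]
D3: mem[0x1a..0x1f] <- [98 98 8b 16 08 db]
query mem[0x19]=0xdb, mem[0x03]=0x7b, mem[0x1f]=0xdb, mem[0x1c]=0x8b, mem[0x04]=0xb2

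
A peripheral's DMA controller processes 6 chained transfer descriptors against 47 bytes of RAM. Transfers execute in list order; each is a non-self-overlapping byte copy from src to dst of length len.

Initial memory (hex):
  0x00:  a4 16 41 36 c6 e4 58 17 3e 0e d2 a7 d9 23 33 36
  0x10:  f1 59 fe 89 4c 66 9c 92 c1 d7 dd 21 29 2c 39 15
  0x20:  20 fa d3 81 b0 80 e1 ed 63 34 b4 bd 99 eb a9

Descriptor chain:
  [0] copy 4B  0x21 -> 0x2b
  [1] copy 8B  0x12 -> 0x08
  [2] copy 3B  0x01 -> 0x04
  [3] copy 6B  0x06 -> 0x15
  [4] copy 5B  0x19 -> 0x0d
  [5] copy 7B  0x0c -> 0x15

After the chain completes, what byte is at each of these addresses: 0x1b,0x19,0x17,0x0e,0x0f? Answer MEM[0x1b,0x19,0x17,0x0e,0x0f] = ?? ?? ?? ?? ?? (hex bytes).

#0 dst[0x2b+4] := {0xfa,0xd3,0x81,0xb0}
#1 dst[0x08+8] := {0xfe,0x89,0x4c,0x66,0x9c,0x92,0xc1,0xd7}
#2 dst[0x04+3] := {0x16,0x41,0x36}
#3 dst[0x15+6] := {0x36,0x17,0xfe,0x89,0x4c,0x66}
#4 dst[0x0d+5] := {0x4c,0x66,0x21,0x29,0x2c}
#5 dst[0x15+7] := {0x9c,0x4c,0x66,0x21,0x29,0x2c,0xfe}
query mem[0x1b]=0xfe, mem[0x19]=0x29, mem[0x17]=0x66, mem[0x0e]=0x66, mem[0x0f]=0x21

MEM[0x1b,0x19,0x17,0x0e,0x0f] = fe 29 66 66 21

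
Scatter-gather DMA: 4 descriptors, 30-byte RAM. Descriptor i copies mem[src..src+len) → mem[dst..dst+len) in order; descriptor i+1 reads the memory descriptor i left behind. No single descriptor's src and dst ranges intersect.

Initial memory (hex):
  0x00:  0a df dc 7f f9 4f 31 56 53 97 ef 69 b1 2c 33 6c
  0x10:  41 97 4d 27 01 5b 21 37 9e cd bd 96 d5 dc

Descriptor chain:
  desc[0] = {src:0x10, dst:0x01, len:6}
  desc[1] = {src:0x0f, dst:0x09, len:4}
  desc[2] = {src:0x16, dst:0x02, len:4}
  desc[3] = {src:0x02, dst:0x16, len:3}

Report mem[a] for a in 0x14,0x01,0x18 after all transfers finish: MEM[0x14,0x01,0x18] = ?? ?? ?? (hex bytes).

MEM[0x14,0x01,0x18] = 01 41 9e

[0] 0x10->0x01 len=6 : 41 97 4d 27 01 5b
[1] 0x0f->0x09 len=4 : 6c 41 97 4d
[2] 0x16->0x02 len=4 : 21 37 9e cd
[3] 0x02->0x16 len=3 : 21 37 9e
query mem[0x14]=0x01, mem[0x01]=0x41, mem[0x18]=0x9e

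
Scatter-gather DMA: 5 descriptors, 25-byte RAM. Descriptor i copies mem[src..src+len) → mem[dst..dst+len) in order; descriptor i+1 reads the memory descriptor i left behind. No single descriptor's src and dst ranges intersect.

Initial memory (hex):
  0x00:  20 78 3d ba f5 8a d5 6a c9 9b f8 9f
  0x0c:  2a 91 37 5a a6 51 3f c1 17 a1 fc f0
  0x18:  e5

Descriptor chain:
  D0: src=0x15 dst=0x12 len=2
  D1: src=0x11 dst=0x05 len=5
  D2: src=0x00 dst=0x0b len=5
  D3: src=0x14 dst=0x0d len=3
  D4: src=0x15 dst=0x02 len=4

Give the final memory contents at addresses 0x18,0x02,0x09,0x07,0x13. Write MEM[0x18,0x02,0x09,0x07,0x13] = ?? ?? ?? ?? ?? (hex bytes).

MEM[0x18,0x02,0x09,0x07,0x13] = e5 a1 a1 fc fc

#0 dst[0x12+2] := {0xa1,0xfc}
#1 dst[0x05+5] := {0x51,0xa1,0xfc,0x17,0xa1}
#2 dst[0x0b+5] := {0x20,0x78,0x3d,0xba,0xf5}
#3 dst[0x0d+3] := {0x17,0xa1,0xfc}
#4 dst[0x02+4] := {0xa1,0xfc,0xf0,0xe5}
query mem[0x18]=0xe5, mem[0x02]=0xa1, mem[0x09]=0xa1, mem[0x07]=0xfc, mem[0x13]=0xfc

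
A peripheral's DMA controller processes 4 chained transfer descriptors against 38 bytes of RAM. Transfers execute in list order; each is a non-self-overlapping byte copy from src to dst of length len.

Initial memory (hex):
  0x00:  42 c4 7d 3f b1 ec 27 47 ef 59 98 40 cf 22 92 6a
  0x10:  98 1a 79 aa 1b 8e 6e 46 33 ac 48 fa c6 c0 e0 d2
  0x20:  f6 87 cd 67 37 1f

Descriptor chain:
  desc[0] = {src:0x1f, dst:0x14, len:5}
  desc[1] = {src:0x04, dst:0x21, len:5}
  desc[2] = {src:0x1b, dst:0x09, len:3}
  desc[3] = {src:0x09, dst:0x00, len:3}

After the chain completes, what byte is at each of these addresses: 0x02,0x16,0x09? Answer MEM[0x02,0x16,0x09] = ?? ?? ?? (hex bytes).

MEM[0x02,0x16,0x09] = c0 87 fa

D0: mem[0x14..0x18] <- [d2 f6 87 cd 67]
D1: mem[0x21..0x25] <- [b1 ec 27 47 ef]
D2: mem[0x09..0x0b] <- [fa c6 c0]
D3: mem[0x00..0x02] <- [fa c6 c0]
query mem[0x02]=0xc0, mem[0x16]=0x87, mem[0x09]=0xfa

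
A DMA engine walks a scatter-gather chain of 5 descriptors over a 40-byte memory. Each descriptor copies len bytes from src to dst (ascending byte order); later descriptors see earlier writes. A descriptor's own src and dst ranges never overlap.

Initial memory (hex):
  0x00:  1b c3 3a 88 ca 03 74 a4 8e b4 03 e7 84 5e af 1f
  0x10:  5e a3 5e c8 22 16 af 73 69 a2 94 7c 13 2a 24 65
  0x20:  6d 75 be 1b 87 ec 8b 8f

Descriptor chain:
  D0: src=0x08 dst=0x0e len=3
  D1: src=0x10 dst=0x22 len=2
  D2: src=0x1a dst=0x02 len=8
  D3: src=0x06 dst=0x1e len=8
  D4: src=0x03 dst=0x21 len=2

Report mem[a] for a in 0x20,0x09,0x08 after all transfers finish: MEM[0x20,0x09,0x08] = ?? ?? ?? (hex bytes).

MEM[0x20,0x09,0x08] = 6d 75 6d

  after D0: wrote 3B at 0x0e = 8eb403
  after D1: wrote 2B at 0x22 = 03a3
  after D2: wrote 8B at 0x02 = 947c132a24656d75
  after D3: wrote 8B at 0x1e = 24656d7503e7845e
  after D4: wrote 2B at 0x21 = 7c13
query mem[0x20]=0x6d, mem[0x09]=0x75, mem[0x08]=0x6d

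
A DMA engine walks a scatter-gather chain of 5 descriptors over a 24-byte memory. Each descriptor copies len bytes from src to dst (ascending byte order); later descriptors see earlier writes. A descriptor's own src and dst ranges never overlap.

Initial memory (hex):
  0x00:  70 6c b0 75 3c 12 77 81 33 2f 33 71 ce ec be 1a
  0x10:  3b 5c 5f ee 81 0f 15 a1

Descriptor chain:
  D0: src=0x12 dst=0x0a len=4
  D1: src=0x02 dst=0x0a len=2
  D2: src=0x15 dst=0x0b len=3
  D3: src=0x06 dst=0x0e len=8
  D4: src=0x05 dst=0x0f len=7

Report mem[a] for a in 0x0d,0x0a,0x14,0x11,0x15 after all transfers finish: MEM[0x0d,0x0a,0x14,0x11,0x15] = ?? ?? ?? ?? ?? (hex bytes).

D0: mem[0x0a..0x0d] <- [5f ee 81 0f]
D1: mem[0x0a..0x0b] <- [b0 75]
D2: mem[0x0b..0x0d] <- [0f 15 a1]
D3: mem[0x0e..0x15] <- [77 81 33 2f b0 0f 15 a1]
D4: mem[0x0f..0x15] <- [12 77 81 33 2f b0 0f]
query mem[0x0d]=0xa1, mem[0x0a]=0xb0, mem[0x14]=0xb0, mem[0x11]=0x81, mem[0x15]=0x0f

MEM[0x0d,0x0a,0x14,0x11,0x15] = a1 b0 b0 81 0f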